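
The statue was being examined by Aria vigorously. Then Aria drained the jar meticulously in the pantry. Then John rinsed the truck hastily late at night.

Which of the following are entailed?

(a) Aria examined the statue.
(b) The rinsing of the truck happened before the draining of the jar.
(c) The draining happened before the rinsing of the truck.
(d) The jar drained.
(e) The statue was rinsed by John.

(a), (c), (d)

(a) Entailed — 'examine' is an activity; 'was examining' entails that some examining happened, so 'examined' holds.
(b) Not entailed — the narrative places the draining before the rinsing, not after.
(c) Entailed — the narrative places the draining before the rinsing.
(d) Entailed — 'Aria drained the jar' is causative; it entails the inchoative 'the jar drained'.
(e) Not entailed — John rinsed the truck, not the statue; the statue belongs to the examining event.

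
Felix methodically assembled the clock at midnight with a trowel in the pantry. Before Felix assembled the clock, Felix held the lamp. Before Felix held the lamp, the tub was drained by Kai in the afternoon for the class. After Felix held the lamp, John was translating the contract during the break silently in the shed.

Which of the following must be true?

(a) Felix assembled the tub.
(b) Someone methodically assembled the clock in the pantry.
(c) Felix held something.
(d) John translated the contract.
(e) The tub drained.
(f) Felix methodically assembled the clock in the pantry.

(b), (c), (e), (f)

(a) Not entailed — Felix assembled the clock, not the tub; the tub belongs to the draining event.
(b) Entailed — dropping 'with a trowel', 'at midnight' and generalizing the agent leaves a sub-description the original still satisfies.
(c) Entailed — every conjunct here is already in the original holding event.
(d) Not entailed — 'was translating' is progressive on an accomplishment; it does not entail the completed 'translated'.
(e) Entailed — 'Kai drained the tub' is causative; it entails the inchoative 'the tub drained'.
(f) Entailed — dropping 'with a trowel', 'at midnight' leaves a sub-description the original still satisfies.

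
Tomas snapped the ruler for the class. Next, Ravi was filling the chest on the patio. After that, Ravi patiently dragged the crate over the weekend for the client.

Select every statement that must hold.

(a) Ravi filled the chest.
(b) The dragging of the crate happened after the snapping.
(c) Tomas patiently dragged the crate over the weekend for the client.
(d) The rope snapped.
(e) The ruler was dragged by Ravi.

(a) Not entailed — 'was filling' is progressive on an accomplishment; it does not entail the completed 'filled'.
(b) Entailed — the narrative places the snapping before the dragging.
(c) Not entailed — the passage has Ravi dragging the crate, not Tomas.
(d) Not entailed — the ruler is what snapped, not the rope.
(e) Not entailed — Ravi dragged the crate, not the ruler; the ruler belongs to the snapping event.

(b)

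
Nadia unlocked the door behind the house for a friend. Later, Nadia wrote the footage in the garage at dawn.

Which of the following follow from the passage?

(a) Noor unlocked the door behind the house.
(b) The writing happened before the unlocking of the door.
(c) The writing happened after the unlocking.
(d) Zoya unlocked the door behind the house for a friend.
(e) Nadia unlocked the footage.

(c)

(a) Not entailed — the passage has Nadia unlocking the door, not Noor.
(b) Not entailed — the narrative places the unlocking before the writing, not after.
(c) Entailed — the narrative places the unlocking before the writing.
(d) Not entailed — the passage has Nadia unlocking the door, not Zoya.
(e) Not entailed — Nadia unlocked the door, not the footage; the footage belongs to the writing event.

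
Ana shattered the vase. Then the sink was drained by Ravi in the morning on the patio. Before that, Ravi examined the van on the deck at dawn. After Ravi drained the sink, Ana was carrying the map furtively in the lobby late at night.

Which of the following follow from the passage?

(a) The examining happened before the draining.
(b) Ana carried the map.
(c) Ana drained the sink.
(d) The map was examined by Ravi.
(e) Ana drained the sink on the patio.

(a) Entailed — the narrative places the examining before the draining.
(b) Entailed — 'carry' is an activity; 'was carrying' entails that some carrying happened, so 'carried' holds.
(c) Not entailed — the passage has Ravi draining the sink, not Ana.
(d) Not entailed — Ravi examined the van, not the map; the map belongs to the carrying event.
(e) Not entailed — the passage has Ravi draining the sink, not Ana.

(a), (b)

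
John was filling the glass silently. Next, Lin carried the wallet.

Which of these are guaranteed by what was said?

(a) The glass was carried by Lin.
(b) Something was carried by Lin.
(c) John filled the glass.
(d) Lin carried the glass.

(b)

(a) Not entailed — Lin carried the wallet, not the glass; the glass belongs to the filling event.
(b) Entailed — generalizing the patient leaves a sub-description the original still satisfies.
(c) Not entailed — 'was filling' is progressive on an accomplishment; it does not entail the completed 'filled'.
(d) Not entailed — Lin carried the wallet, not the glass; the glass belongs to the filling event.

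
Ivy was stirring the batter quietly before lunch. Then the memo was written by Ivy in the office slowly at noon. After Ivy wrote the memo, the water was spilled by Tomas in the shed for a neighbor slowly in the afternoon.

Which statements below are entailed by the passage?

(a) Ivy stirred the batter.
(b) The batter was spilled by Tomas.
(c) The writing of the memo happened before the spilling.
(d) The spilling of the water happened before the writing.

(a) Entailed — 'stir' is an activity; 'was stirring' entails that some stirring happened, so 'stirred' holds.
(b) Not entailed — Tomas spilled the water, not the batter; the batter belongs to the stirring event.
(c) Entailed — the narrative places the writing before the spilling.
(d) Not entailed — the narrative places the writing before the spilling, not after.

(a), (c)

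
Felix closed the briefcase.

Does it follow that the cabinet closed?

no

Nothing is said about any cabinet; only the briefcase is affected.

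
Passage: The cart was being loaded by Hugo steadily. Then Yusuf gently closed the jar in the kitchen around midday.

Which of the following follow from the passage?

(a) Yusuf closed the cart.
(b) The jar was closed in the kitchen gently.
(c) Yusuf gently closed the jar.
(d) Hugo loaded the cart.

(a) Not entailed — Yusuf closed the jar, not the cart; the cart belongs to the loading event.
(b) Entailed — every conjunct here is already in the original closing event.
(c) Entailed — this follows by dropping conjuncts from the closing event's description.
(d) Not entailed — 'was loading' is progressive on an accomplishment; it does not entail the completed 'loaded'.

(b), (c)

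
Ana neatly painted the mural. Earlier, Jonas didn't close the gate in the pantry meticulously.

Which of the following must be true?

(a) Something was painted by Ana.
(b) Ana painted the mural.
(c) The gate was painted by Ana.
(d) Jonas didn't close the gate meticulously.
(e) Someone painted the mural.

(a), (b), (e)

(a) Entailed — the original entails any weakening of itself; this just drops 'neatly' and generalizes the patient.
(b) Entailed — dropping 'neatly' leaves a sub-description the original still satisfies.
(c) Not entailed — Ana painted the mural, not the gate; the gate belongs to the closing event.
(d) Not entailed — dropping 'in the pantry' under negation is not valid — the original leaves open that Jonas closed the gate some other way.
(e) Entailed — dropping 'neatly' and generalizing the agent leaves a sub-description the original still satisfies.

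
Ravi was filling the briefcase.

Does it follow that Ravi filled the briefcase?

'was filling' is progressive; for an accomplishment like 'fill the briefcase', it doesn't entail completion.

no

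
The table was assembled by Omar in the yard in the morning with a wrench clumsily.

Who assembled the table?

'Omar' marks the agent of the assembling event.

Omar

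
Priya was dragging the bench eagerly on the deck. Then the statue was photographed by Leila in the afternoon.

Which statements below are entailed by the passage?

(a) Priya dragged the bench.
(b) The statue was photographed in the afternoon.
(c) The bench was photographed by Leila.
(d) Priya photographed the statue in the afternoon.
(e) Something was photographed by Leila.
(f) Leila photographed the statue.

(a), (b), (e), (f)

(a) Entailed — 'drag' is an activity; 'was dragging' entails that some dragging happened, so 'dragged' holds.
(b) Entailed — this follows by dropping conjuncts from the photographing event's description.
(c) Not entailed — Leila photographed the statue, not the bench; the bench belongs to the dragging event.
(d) Not entailed — the passage has Leila photographing the statue, not Priya.
(e) Entailed — every conjunct here is already in the original photographing event.
(f) Entailed — dropping 'in the afternoon' leaves a sub-description the original still satisfies.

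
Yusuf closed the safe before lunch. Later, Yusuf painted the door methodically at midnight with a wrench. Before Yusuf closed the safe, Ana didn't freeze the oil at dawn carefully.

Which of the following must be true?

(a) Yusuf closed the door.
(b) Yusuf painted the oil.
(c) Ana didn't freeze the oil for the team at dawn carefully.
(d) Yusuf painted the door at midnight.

(c), (d)

(a) Not entailed — Yusuf closed the safe, not the door; the door belongs to the painting event.
(b) Not entailed — Yusuf painted the door, not the oil; the oil belongs to the freezing event.
(c) Entailed — under negation, adding a further restriction is entailed: if no such freezing event occurred, none occurred for the team either.
(d) Entailed — every conjunct here is already in the original painting event.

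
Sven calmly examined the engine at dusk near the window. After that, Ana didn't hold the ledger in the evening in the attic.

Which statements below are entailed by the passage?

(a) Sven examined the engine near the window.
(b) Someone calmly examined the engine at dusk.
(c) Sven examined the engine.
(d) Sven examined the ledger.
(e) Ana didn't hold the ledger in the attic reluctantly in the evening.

(a), (b), (c), (e)

(a) Entailed — this follows by dropping conjuncts from the examining event's description.
(b) Entailed — this follows by dropping conjuncts from the examining event's description.
(c) Entailed — dropping 'near the window', 'calmly', 'at dusk' leaves a sub-description the original still satisfies.
(d) Not entailed — Sven examined the engine, not the ledger; the ledger belongs to the holding event.
(e) Entailed — under negation, adding a further restriction is entailed: if no such holding event occurred, none occurred reluctantly either.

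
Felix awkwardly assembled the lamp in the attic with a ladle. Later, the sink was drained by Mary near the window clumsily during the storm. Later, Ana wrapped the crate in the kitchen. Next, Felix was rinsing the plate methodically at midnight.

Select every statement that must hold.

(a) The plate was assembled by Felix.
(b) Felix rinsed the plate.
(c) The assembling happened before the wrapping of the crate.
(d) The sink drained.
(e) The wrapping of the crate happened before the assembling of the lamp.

(a) Not entailed — Felix assembled the lamp, not the plate; the plate belongs to the rinsing event.
(b) Entailed — 'rinse' is an activity; 'was rinsing' entails that some rinsing happened, so 'rinsed' holds.
(c) Entailed — the narrative places the assembling before the wrapping.
(d) Entailed — 'Mary drained the sink' is causative; it entails the inchoative 'the sink drained'.
(e) Not entailed — the narrative places the assembling before the wrapping, not after.

(b), (c), (d)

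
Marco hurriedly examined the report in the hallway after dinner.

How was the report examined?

hurriedly

'hurriedly' marks the manner of the examining event.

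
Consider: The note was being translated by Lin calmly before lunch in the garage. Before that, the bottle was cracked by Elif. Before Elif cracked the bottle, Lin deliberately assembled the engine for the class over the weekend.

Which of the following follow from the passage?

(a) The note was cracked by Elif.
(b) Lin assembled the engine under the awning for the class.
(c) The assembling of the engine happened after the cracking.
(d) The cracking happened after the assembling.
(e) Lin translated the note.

(a) Not entailed — Elif cracked the bottle, not the note; the note belongs to the translating event.
(b) Not entailed — 'under the awning' adds information not in the original event.
(c) Not entailed — the narrative places the assembling before the cracking, not after.
(d) Entailed — the narrative places the assembling before the cracking.
(e) Not entailed — 'was translating' is progressive on an accomplishment; it does not entail the completed 'translated'.

(d)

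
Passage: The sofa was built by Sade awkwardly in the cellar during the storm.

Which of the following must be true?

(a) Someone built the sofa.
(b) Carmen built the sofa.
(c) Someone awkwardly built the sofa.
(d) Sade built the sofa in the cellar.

(a) Entailed — dropping 'in the cellar', 'awkwardly', 'during the storm' and generalizing the agent leaves a sub-description the original still satisfies.
(b) Not entailed — the passage has Sade building the sofa, not Carmen.
(c) Entailed — this follows by dropping conjuncts from the building event's description.
(d) Entailed — this follows by dropping conjuncts from the building event's description.

(a), (c), (d)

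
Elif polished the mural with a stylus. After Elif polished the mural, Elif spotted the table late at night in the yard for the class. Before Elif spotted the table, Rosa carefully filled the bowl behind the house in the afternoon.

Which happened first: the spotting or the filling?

the filling

The connectives place the filling before the spotting.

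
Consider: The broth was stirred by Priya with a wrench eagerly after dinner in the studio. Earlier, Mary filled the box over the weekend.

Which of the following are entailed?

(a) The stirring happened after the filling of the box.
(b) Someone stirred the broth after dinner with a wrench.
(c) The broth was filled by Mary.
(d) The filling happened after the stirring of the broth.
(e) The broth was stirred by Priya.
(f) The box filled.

(a), (b), (e), (f)

(a) Entailed — the narrative places the filling before the stirring.
(b) Entailed — dropping 'in the studio', 'eagerly' and generalizing the agent leaves a sub-description the original still satisfies.
(c) Not entailed — Mary filled the box, not the broth; the broth belongs to the stirring event.
(d) Not entailed — the narrative places the filling before the stirring, not after.
(e) Entailed — this follows by dropping conjuncts from the stirring event's description.
(f) Entailed — 'Mary filled the box' is causative; it entails the inchoative 'the box filled'.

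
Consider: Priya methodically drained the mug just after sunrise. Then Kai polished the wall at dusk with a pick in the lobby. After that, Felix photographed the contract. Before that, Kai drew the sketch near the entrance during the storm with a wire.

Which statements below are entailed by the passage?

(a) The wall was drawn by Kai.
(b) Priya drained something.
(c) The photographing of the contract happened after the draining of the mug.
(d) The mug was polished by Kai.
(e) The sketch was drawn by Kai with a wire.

(a) Not entailed — Kai drew the sketch, not the wall; the wall belongs to the polishing event.
(b) Entailed — this follows by dropping conjuncts from the draining event's description.
(c) Entailed — the narrative places the draining before the photographing.
(d) Not entailed — Kai polished the wall, not the mug; the mug belongs to the draining event.
(e) Entailed — every conjunct here is already in the original drawing event.

(b), (c), (e)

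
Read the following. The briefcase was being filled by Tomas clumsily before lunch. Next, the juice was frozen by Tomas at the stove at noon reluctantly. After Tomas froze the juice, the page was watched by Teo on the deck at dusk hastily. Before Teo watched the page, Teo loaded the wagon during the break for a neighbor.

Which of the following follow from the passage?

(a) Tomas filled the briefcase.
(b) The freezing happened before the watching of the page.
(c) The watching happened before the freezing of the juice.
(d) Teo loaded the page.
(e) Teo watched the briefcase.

(a) Not entailed — 'was filling' is progressive on an accomplishment; it does not entail the completed 'filled'.
(b) Entailed — the narrative places the freezing before the watching.
(c) Not entailed — the narrative places the freezing before the watching, not after.
(d) Not entailed — Teo loaded the wagon, not the page; the page belongs to the watching event.
(e) Not entailed — Teo watched the page, not the briefcase; the briefcase belongs to the filling event.

(b)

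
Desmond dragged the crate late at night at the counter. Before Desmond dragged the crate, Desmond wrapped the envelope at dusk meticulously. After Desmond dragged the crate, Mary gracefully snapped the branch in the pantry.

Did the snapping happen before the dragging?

The narrative orders the dragging before the snapping.

no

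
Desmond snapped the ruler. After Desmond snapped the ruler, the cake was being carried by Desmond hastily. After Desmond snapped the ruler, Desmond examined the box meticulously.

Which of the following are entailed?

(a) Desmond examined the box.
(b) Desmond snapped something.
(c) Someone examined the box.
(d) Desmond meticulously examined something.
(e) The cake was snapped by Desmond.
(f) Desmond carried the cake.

(a), (b), (c), (d), (f)

(a) Entailed — this follows by dropping conjuncts from the examining event's description.
(b) Entailed — this follows by dropping conjuncts from the snapping event's description.
(c) Entailed — the original entails any weakening of itself; this just drops 'meticulously' and generalizes the agent.
(d) Entailed — generalizing the patient leaves a sub-description the original still satisfies.
(e) Not entailed — Desmond snapped the ruler, not the cake; the cake belongs to the carrying event.
(f) Entailed — 'carry' is an activity; 'was carrying' entails that some carrying happened, so 'carried' holds.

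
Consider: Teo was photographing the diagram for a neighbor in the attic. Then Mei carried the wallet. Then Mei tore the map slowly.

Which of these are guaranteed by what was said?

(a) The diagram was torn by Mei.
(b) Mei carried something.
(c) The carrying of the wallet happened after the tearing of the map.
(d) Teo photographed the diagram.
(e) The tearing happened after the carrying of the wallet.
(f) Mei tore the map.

(a) Not entailed — Mei tore the map, not the diagram; the diagram belongs to the photographing event.
(b) Entailed — the original entails any weakening of itself; this just generalizes the patient.
(c) Not entailed — the narrative places the carrying before the tearing, not after.
(d) Not entailed — 'was photographing' is progressive on an accomplishment; it does not entail the completed 'photographed'.
(e) Entailed — the narrative places the carrying before the tearing.
(f) Entailed — every conjunct here is already in the original tearing event.

(b), (e), (f)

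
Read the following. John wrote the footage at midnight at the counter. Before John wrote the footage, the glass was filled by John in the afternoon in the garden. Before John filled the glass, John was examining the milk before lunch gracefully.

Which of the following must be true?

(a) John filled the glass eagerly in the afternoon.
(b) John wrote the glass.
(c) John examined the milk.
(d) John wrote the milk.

(a) Not entailed — 'eagerly' adds information not in the original event.
(b) Not entailed — John wrote the footage, not the glass; the glass belongs to the filling event.
(c) Entailed — 'examine' is an activity; 'was examining' entails that some examining happened, so 'examined' holds.
(d) Not entailed — John wrote the footage, not the milk; the milk belongs to the examining event.

(c)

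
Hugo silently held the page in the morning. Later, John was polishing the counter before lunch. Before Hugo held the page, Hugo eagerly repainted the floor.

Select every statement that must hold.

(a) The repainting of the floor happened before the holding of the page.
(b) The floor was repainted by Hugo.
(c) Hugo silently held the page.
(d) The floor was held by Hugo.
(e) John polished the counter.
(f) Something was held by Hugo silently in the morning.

(a), (b), (c), (e), (f)

(a) Entailed — the narrative places the repainting before the holding.
(b) Entailed — dropping 'eagerly' leaves a sub-description the original still satisfies.
(c) Entailed — every conjunct here is already in the original holding event.
(d) Not entailed — Hugo held the page, not the floor; the floor belongs to the repainting event.
(e) Entailed — 'polish' is an activity; 'was polishing' entails that some polishing happened, so 'polished' holds.
(f) Entailed — the original entails any weakening of itself; this just generalizes the patient.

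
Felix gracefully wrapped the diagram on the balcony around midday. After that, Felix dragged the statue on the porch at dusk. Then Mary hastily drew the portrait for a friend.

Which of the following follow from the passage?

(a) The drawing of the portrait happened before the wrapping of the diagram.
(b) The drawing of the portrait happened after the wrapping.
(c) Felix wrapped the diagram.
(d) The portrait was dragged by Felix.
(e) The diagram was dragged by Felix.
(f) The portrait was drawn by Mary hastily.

(a) Not entailed — the narrative places the wrapping before the drawing, not after.
(b) Entailed — the narrative places the wrapping before the drawing.
(c) Entailed — dropping 'on the balcony', 'around midday', 'gracefully' leaves a sub-description the original still satisfies.
(d) Not entailed — Felix dragged the statue, not the portrait; the portrait belongs to the drawing event.
(e) Not entailed — Felix dragged the statue, not the diagram; the diagram belongs to the wrapping event.
(f) Entailed — dropping 'for a friend' leaves a sub-description the original still satisfies.

(b), (c), (f)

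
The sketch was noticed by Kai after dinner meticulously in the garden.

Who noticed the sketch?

'Kai' marks the agent of the noticing event.

Kai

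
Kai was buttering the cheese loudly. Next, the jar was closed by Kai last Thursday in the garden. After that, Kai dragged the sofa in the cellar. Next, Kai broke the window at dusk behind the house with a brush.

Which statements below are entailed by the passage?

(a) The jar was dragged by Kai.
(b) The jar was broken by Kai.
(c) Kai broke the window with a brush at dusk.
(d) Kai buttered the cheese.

(c)

(a) Not entailed — Kai dragged the sofa, not the jar; the jar belongs to the closing event.
(b) Not entailed — Kai broke the window, not the jar; the jar belongs to the closing event.
(c) Entailed — this follows by dropping conjuncts from the breaking event's description.
(d) Not entailed — 'was buttering' is progressive on an accomplishment; it does not entail the completed 'buttered'.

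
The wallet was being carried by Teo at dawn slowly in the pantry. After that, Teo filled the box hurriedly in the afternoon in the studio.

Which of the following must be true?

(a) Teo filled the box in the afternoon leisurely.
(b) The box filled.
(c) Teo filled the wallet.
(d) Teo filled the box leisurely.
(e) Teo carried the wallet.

(b), (e)

(a) Not entailed — 'leisurely' adds a manner not in (and inconsistent with) the original.
(b) Entailed — 'Teo filled the box' is causative; it entails the inchoative 'the box filled'.
(c) Not entailed — Teo filled the box, not the wallet; the wallet belongs to the carrying event.
(d) Not entailed — 'leisurely' adds a manner not in (and inconsistent with) the original.
(e) Entailed — 'carry' is an activity; 'was carrying' entails that some carrying happened, so 'carried' holds.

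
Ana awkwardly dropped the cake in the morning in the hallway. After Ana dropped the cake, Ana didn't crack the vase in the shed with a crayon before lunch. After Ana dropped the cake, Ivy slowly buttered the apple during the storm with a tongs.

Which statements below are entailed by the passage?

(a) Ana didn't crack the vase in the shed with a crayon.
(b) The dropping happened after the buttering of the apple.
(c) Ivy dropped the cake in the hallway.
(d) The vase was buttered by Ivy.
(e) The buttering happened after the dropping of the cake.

(a) Not entailed — dropping 'before lunch' under negation is not valid — the original leaves open that Ana cracked the vase some other way.
(b) Not entailed — the narrative places the dropping before the buttering, not after.
(c) Not entailed — the passage has Ana dropping the cake, not Ivy.
(d) Not entailed — Ivy buttered the apple, not the vase; the vase belongs to the cracking event.
(e) Entailed — the narrative places the dropping before the buttering.

(e)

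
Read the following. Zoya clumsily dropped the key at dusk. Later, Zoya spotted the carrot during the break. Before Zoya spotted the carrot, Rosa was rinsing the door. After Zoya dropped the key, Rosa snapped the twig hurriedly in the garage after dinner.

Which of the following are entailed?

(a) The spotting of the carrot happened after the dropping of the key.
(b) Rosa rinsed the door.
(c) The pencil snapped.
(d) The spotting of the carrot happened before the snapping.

(a) Entailed — the narrative places the dropping before the spotting.
(b) Entailed — 'rinse' is an activity; 'was rinsing' entails that some rinsing happened, so 'rinsed' holds.
(c) Not entailed — the twig is what snapped, not the pencil.
(d) Not entailed — the narrative doesn't order the spotting relative to the snapping.

(a), (b)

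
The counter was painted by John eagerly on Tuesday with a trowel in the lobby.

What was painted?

'the counter' marks the patient of the painting event.

the counter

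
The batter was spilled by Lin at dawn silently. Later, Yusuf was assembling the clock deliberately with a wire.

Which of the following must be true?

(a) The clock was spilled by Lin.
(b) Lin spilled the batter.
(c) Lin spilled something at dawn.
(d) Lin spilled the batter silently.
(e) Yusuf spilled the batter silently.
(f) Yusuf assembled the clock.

(b), (c), (d)

(a) Not entailed — Lin spilled the batter, not the clock; the clock belongs to the assembling event.
(b) Entailed — the original entails any weakening of itself; this just drops 'silently', 'at dawn'.
(c) Entailed — dropping 'silently' and generalizing the patient leaves a sub-description the original still satisfies.
(d) Entailed — the original entails any weakening of itself; this just drops 'at dawn'.
(e) Not entailed — the passage has Lin spilling the batter, not Yusuf.
(f) Not entailed — 'was assembling' is progressive on an accomplishment; it does not entail the completed 'assembled'.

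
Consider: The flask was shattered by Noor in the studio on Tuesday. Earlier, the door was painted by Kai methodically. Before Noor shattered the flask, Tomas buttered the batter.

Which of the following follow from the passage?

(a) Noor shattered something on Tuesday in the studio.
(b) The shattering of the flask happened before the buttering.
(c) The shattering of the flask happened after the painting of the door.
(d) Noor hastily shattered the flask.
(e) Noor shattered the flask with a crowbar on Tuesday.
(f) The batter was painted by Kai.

(a) Entailed — generalizing the patient leaves a sub-description the original still satisfies.
(b) Not entailed — the narrative places the buttering before the shattering, not after.
(c) Entailed — the narrative places the painting before the shattering.
(d) Not entailed — 'hastily' adds information not in the original event.
(e) Not entailed — 'with a crowbar' adds information not in the original event.
(f) Not entailed — Kai painted the door, not the batter; the batter belongs to the buttering event.

(a), (c)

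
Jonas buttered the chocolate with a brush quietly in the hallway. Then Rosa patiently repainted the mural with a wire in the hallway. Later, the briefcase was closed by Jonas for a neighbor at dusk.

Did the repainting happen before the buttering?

The narrative orders the buttering before the repainting.

no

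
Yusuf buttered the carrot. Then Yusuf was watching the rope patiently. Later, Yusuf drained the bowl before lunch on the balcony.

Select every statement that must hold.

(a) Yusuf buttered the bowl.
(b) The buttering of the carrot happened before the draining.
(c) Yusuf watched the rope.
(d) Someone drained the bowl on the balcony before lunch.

(b), (c), (d)

(a) Not entailed — Yusuf buttered the carrot, not the bowl; the bowl belongs to the draining event.
(b) Entailed — the narrative places the buttering before the draining.
(c) Entailed — 'watch' is an activity; 'was watching' entails that some watching happened, so 'watched' holds.
(d) Entailed — generalizing the agent leaves a sub-description the original still satisfies.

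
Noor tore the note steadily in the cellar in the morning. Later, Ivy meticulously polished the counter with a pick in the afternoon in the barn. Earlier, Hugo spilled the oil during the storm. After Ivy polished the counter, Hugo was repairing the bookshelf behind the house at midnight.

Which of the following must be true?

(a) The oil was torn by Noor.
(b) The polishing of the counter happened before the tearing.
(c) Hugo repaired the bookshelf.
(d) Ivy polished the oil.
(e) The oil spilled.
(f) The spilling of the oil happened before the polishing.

(e), (f)

(a) Not entailed — Noor tore the note, not the oil; the oil belongs to the spilling event.
(b) Not entailed — the narrative places the tearing before the polishing, not after.
(c) Not entailed — 'was repairing' is progressive on an accomplishment; it does not entail the completed 'repaired'.
(d) Not entailed — Ivy polished the counter, not the oil; the oil belongs to the spilling event.
(e) Entailed — 'Hugo spilled the oil' is causative; it entails the inchoative 'the oil spilled'.
(f) Entailed — the narrative places the spilling before the polishing.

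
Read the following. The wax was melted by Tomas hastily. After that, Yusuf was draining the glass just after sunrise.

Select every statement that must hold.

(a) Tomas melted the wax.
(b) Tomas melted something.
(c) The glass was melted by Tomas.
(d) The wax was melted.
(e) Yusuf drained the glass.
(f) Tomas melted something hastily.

(a), (b), (d), (f)

(a) Entailed — every conjunct here is already in the original melting event.
(b) Entailed — every conjunct here is already in the original melting event.
(c) Not entailed — Tomas melted the wax, not the glass; the glass belongs to the draining event.
(d) Entailed — the original entails any weakening of itself; this just drops 'hastily' and generalizes the agent.
(e) Not entailed — 'was draining' is progressive on an accomplishment; it does not entail the completed 'drained'.
(f) Entailed — every conjunct here is already in the original melting event.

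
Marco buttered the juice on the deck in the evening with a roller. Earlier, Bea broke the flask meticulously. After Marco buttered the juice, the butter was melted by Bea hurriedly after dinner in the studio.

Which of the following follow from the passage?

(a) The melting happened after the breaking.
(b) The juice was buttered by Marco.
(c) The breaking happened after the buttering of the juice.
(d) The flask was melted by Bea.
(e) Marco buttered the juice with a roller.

(a) Entailed — the narrative places the breaking before the melting.
(b) Entailed — dropping 'on the deck', 'in the evening', 'with a roller' leaves a sub-description the original still satisfies.
(c) Not entailed — the narrative places the breaking before the buttering, not after.
(d) Not entailed — Bea melted the butter, not the flask; the flask belongs to the breaking event.
(e) Entailed — this follows by dropping conjuncts from the buttering event's description.

(a), (b), (e)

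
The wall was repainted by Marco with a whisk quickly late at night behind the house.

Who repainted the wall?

Marco

'Marco' marks the agent of the repainting event.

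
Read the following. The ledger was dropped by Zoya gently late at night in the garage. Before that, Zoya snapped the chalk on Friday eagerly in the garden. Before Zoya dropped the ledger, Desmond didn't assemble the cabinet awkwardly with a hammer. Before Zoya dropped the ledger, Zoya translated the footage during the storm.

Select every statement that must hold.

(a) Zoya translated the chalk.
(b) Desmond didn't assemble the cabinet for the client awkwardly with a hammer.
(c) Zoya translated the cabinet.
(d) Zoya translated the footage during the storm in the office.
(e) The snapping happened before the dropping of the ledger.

(a) Not entailed — Zoya translated the footage, not the chalk; the chalk belongs to the snapping event.
(b) Entailed — under negation, adding a further restriction is entailed: if no such assembling event occurred, none occurred for the client either.
(c) Not entailed — Zoya translated the footage, not the cabinet; the cabinet belongs to the assembling event.
(d) Not entailed — 'in the office' adds information not in the original event.
(e) Entailed — the narrative places the snapping before the dropping.

(b), (e)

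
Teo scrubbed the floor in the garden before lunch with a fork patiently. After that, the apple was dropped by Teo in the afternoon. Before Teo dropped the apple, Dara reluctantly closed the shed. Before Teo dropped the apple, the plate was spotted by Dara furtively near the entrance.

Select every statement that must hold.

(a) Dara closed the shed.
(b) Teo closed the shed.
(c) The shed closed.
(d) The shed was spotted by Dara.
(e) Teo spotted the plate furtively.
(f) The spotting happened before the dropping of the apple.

(a), (c), (f)

(a) Entailed — every conjunct here is already in the original closing event.
(b) Not entailed — the passage has Dara closing the shed, not Teo.
(c) Entailed — 'Dara closed the shed' is causative; it entails the inchoative 'the shed closed'.
(d) Not entailed — Dara spotted the plate, not the shed; the shed belongs to the closing event.
(e) Not entailed — the passage has Dara spotting the plate, not Teo.
(f) Entailed — the narrative places the spotting before the dropping.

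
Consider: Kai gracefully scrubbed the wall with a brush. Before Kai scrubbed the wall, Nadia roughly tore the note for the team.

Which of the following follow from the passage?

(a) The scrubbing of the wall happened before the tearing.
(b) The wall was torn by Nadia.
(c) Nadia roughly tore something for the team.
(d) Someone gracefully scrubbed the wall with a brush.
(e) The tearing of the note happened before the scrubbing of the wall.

(c), (d), (e)

(a) Not entailed — the narrative places the tearing before the scrubbing, not after.
(b) Not entailed — Nadia tore the note, not the wall; the wall belongs to the scrubbing event.
(c) Entailed — the original entails any weakening of itself; this just generalizes the patient.
(d) Entailed — the original entails any weakening of itself; this just generalizes the agent.
(e) Entailed — the narrative places the tearing before the scrubbing.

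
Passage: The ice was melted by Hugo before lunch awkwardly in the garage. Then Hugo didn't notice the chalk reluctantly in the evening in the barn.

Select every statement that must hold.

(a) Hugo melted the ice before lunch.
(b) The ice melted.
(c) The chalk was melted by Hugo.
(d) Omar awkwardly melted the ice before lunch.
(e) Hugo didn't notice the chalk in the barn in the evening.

(a), (b)

(a) Entailed — this follows by dropping conjuncts from the melting event's description.
(b) Entailed — 'Hugo melted the ice' is causative; it entails the inchoative 'the ice melted'.
(c) Not entailed — Hugo melted the ice, not the chalk; the chalk belongs to the noticing event.
(d) Not entailed — the passage has Hugo melting the ice, not Omar.
(e) Not entailed — dropping 'reluctantly' under negation is not valid — the original leaves open that Hugo noticed the chalk some other way.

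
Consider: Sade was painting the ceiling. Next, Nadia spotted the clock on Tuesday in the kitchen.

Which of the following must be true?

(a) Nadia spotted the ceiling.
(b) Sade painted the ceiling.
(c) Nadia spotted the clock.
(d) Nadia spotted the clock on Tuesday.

(a) Not entailed — Nadia spotted the clock, not the ceiling; the ceiling belongs to the painting event.
(b) Not entailed — 'was painting' is progressive on an accomplishment; it does not entail the completed 'painted'.
(c) Entailed — dropping 'on Tuesday', 'in the kitchen' leaves a sub-description the original still satisfies.
(d) Entailed — every conjunct here is already in the original spotting event.

(c), (d)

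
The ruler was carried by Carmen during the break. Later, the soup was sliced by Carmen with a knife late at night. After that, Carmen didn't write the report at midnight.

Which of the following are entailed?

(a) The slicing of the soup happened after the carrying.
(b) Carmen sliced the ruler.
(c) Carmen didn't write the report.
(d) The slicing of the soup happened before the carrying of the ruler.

(a)

(a) Entailed — the narrative places the carrying before the slicing.
(b) Not entailed — Carmen sliced the soup, not the ruler; the ruler belongs to the carrying event.
(c) Not entailed — dropping 'at midnight' under negation is not valid — the original leaves open that Carmen wrote the report some other way.
(d) Not entailed — the narrative places the carrying before the slicing, not after.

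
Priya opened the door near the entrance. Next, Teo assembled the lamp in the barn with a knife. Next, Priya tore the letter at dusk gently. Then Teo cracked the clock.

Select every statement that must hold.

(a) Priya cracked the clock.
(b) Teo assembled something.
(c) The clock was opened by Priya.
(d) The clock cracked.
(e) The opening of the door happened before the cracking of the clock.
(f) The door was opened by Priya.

(a) Not entailed — the passage has Teo cracking the clock, not Priya.
(b) Entailed — dropping 'in the barn', 'with a knife' and generalizing the patient leaves a sub-description the original still satisfies.
(c) Not entailed — Priya opened the door, not the clock; the clock belongs to the cracking event.
(d) Entailed — 'Teo cracked the clock' is causative; it entails the inchoative 'the clock cracked'.
(e) Entailed — the narrative places the opening before the cracking.
(f) Entailed — every conjunct here is already in the original opening event.

(b), (d), (e), (f)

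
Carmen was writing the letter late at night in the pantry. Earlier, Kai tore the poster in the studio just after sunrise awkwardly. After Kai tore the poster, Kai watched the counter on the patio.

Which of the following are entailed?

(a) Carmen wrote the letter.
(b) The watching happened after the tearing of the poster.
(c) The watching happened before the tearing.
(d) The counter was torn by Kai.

(a) Not entailed — 'was writing' is progressive on an accomplishment; it does not entail the completed 'wrote'.
(b) Entailed — the narrative places the tearing before the watching.
(c) Not entailed — the narrative places the tearing before the watching, not after.
(d) Not entailed — Kai tore the poster, not the counter; the counter belongs to the watching event.

(b)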